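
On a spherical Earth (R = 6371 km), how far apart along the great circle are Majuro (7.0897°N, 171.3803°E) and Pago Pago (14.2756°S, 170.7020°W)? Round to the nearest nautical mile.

Δλ = -170.7020 − 171.3803 = -342.0823°; wrapped into (−180°, 180°]: 17.9177°.
Δφ = -14.2756 − 7.0897 = -21.3653°.
a = sin²(Δφ/2) + cos φ₁ · cos φ₂ · sin²(Δλ/2) = 0.057683.
c = 2·atan2(√a, √(1−a)) = 0.48509 rad → d = 6371·c ≈ 3090.51 km ≈ 1668.74 nmi.

1669 nmi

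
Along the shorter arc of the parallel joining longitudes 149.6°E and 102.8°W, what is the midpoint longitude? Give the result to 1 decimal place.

156.6°W

Signed shortest Δλ from +149.6° to -102.8° is +107.6°.
Midpoint longitude = +149.6° + (+107.6°)/2 = +149.6° + 53.8° = +203.4°.
Normalise into (−180°, 180°]: -156.6°.
(The naïve average (+149.6 + -102.8)/2 = 23.4° is on the wrong side of the globe.)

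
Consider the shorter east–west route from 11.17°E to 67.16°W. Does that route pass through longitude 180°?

No

Signed shortest Δλ = ((-67.16 − 11.17 + 180) mod 360) − 180 = -78.33°.
Going west by 78.33° from +11.17° reaches -67.16° without touching 180°.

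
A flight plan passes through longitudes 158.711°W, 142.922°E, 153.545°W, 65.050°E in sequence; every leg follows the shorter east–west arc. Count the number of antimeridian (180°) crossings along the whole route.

Leg 1: -158.711° → +142.922°, shortest Δλ = -58.367° (west) — crosses 180°.
Leg 2: +142.922° → -153.545°, shortest Δλ = 63.533° (east) — crosses 180°.
Leg 3: -153.545° → +65.050°, shortest Δλ = -141.405° (west) — crosses 180°.
Total crossings: 3.

3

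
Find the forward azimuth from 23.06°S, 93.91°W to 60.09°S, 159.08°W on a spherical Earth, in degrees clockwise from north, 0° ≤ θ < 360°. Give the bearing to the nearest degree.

212°

Δλ = -159.08 − -93.91 = -65.17°.
θ = atan2( sin Δλ · cos φ₂ , cos φ₁ · sin φ₂ − sin φ₁ · cos φ₂ · cos Δλ )
  = atan2(-0.45254, -0.71553) = -147.688° → normalised to [0°, 360°): 212.312°.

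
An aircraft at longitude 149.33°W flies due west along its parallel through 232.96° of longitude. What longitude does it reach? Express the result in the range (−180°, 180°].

22.29°W

Start at -149.33°; shift −232.96° → -382.29°.
-382.29° lies outside (−180°, 180°]; add 360° → -22.29°.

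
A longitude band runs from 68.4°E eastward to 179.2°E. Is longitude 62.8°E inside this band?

Band width going east from +68.4° to +179.2°: ((179.2 − 68.4) mod 360) = 110.8°.
Offset of +62.8° east of the west edge: ((62.8 − 68.4) mod 360) = 354.4°.
354.4° > 110.8° ⇒ outside.

No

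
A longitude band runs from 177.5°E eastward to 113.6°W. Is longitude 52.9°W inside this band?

Band width going east from +177.5° to -113.6°: ((-113.6 − 177.5) mod 360) = 68.9°.
Offset of -52.9° east of the west edge: ((-52.9 − 177.5) mod 360) = 129.6°.
129.6° > 68.9° ⇒ outside.

No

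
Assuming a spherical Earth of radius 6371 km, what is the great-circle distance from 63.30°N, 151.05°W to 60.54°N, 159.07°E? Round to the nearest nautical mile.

Δλ = 159.07 − -151.05 = 310.12°; wrapped into (−180°, 180°]: -49.88°.
Δφ = 60.54 − 63.30 = -2.76°.
a = sin²(Δφ/2) + cos φ₁ · cos φ₂ · sin²(Δλ/2) = 0.039872.
c = 2·atan2(√a, √(1−a)) = 0.40206 rad → d = 6371·c ≈ 2561.53 km ≈ 1383.11 nmi.

1383 nmi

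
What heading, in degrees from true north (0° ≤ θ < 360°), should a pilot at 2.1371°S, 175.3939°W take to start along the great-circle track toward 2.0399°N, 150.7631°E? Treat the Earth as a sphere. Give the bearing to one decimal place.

Δλ = 150.7631 − -175.3939 = 326.1570°; wrapped into (−180°, 180°]: -33.8430°.
θ = atan2( sin Δλ · cos φ₂ , cos φ₁ · sin φ₂ − sin φ₁ · cos φ₂ · cos Δλ )
  = atan2(-0.55657, 0.06652) = -83.184° → normalised to [0°, 360°): 276.816°.

276.8°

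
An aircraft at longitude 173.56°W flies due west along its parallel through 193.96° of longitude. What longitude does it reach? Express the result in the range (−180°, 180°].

7.52°W

Start at -173.56°; shift −193.96° → -367.52°.
-367.52° lies outside (−180°, 180°]; add 360° → -7.52°.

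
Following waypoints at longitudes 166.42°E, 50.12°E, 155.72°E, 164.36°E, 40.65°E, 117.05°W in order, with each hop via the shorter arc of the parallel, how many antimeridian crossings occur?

0

Leg 1: +166.42° → +50.12°, shortest Δλ = -116.3° (west) — does not cross 180°.
Leg 2: +50.12° → +155.72°, shortest Δλ = 105.6° (east) — does not cross 180°.
Leg 3: +155.72° → +164.36°, shortest Δλ = 8.64° (east) — does not cross 180°.
Leg 4: +164.36° → +40.65°, shortest Δλ = -123.71° (west) — does not cross 180°.
Leg 5: +40.65° → -117.05°, shortest Δλ = -157.7° (west) — does not cross 180°.
Total crossings: 0.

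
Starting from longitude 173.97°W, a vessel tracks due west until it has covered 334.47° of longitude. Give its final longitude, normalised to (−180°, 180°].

Start at -173.97°; shift −334.47° → -508.44°.
-508.44° lies outside (−180°, 180°]; add 360° → -148.44°.

148.44°W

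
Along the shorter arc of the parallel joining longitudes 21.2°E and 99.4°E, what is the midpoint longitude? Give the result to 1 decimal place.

Signed shortest Δλ from +21.2° to +99.4° is +78.2°.
Midpoint longitude = +21.2° + (+78.2°)/2 = +21.2° + 39.1° = +60.3°.

60.3°E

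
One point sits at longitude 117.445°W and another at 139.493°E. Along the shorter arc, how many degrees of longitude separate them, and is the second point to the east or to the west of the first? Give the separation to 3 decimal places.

Raw difference: 139.493 − -117.445 = 256.938°.
Normalise into (−180°, 180°]: 256.938° − 360° = -103.062°.
Negative ⇒ the second point lies to the west; separation 103.062°.

103.062° west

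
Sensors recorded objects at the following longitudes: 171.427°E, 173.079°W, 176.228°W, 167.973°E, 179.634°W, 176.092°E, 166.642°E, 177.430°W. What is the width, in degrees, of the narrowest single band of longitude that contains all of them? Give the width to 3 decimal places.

20.279°

Sort the longitudes: -179.634°, -177.430°, -176.228°, -173.079°, +166.642°, +167.973°, +171.427°, +176.092°.
Eastward gaps between consecutive values (wrapping around): 2.204°, 1.202°, 3.149°, 339.721°, 1.331°, 3.454°, 4.665°, 4.274°.
Largest gap = 339.721° ⇒ minimal covering band is its complement: 360° − 339.721° = 20.279°.
Band runs from +166.642° eastward to -173.079°, crossing the antimeridian.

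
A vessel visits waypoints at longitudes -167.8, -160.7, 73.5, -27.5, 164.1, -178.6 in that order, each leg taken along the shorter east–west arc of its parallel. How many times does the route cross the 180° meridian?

3

Leg 1: -167.8° → -160.7°, shortest Δλ = 7.1° (east) — does not cross 180°.
Leg 2: -160.7° → +73.5°, shortest Δλ = -125.8° (west) — crosses 180°.
Leg 3: +73.5° → -27.5°, shortest Δλ = -101.0° (west) — does not cross 180°.
Leg 4: -27.5° → +164.1°, shortest Δλ = -168.4° (west) — crosses 180°.
Leg 5: +164.1° → -178.6°, shortest Δλ = 17.3° (east) — crosses 180°.
Total crossings: 3.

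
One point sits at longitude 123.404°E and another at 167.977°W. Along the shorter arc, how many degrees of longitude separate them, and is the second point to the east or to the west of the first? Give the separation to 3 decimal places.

68.619° east

Raw difference: -167.977 − 123.404 = -291.381°.
Normalise into (−180°, 180°]: -291.381° + 360° = 68.619°.
Positive ⇒ the second point lies to the east; separation 68.619°.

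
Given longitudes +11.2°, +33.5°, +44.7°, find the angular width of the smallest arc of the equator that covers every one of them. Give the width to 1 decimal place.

Sort the longitudes: +11.2°, +33.5°, +44.7°.
Eastward gaps between consecutive values (wrapping around): 22.3°, 11.2°, 326.5°.
Largest gap = 326.5° ⇒ minimal covering band is its complement: 360° − 326.5° = 33.5°.
Band runs from +11.2° eastward to +44.7°.

33.5°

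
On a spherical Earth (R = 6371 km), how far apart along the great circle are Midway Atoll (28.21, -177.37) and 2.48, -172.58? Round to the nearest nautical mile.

Δλ = -172.58 − -177.37 = 4.79°.
Δφ = 2.48 − 28.21 = -25.73°.
a = sin²(Δφ/2) + cos φ₁ · cos φ₂ · sin²(Δλ/2) = 0.051112.
c = 2·atan2(√a, √(1−a)) = 0.45610 rad → d = 6371·c ≈ 2905.84 km ≈ 1569.03 nmi.

1569 nmi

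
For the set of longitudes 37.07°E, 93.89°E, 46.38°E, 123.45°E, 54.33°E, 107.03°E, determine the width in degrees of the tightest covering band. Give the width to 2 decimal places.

Sort the longitudes: +37.07°, +46.38°, +54.33°, +93.89°, +107.03°, +123.45°.
Eastward gaps between consecutive values (wrapping around): 9.31°, 7.95°, 39.56°, 13.14°, 16.42°, 273.62°.
Largest gap = 273.62° ⇒ minimal covering band is its complement: 360° − 273.62° = 86.38°.
Band runs from +37.07° eastward to +123.45°.

86.38°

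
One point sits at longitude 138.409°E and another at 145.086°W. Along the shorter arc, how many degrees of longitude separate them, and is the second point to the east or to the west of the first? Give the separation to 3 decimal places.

76.505° east

Raw difference: -145.086 − 138.409 = -283.495°.
Normalise into (−180°, 180°]: -283.495° + 360° = 76.505°.
Positive ⇒ the second point lies to the east; separation 76.505°.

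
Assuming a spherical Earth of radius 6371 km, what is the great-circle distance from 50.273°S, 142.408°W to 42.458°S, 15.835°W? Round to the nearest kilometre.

Δλ = -15.835 − -142.408 = 126.573°.
Δφ = -42.458 − -50.273 = 7.815°.
a = sin²(Δφ/2) + cos φ₁ · cos φ₂ · sin²(Δλ/2) = 0.380891.
c = 2·atan2(√a, √(1−a)) = 1.33027 rad → d = 6371·c ≈ 8475.12 km.

8475 km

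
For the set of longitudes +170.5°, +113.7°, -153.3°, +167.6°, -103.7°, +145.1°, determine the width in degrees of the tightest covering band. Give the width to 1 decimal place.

Sort the longitudes: -153.3°, -103.7°, +113.7°, +145.1°, +167.6°, +170.5°.
Eastward gaps between consecutive values (wrapping around): 49.6°, 217.4°, 31.4°, 22.5°, 2.9°, 36.2°.
Largest gap = 217.4° ⇒ minimal covering band is its complement: 360° − 217.4° = 142.6°.
Band runs from +113.7° eastward to -103.7°, crossing the antimeridian.

142.6°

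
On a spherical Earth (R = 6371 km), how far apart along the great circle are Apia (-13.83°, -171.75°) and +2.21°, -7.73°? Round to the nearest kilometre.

Δλ = -7.73 − -171.75 = 164.02°.
Δφ = 2.21 − -13.83 = 16.04°.
a = sin²(Δφ/2) + cos φ₁ · cos φ₂ · sin²(Δλ/2) = 0.971006.
c = 2·atan2(√a, √(1−a)) = 2.79937 rad → d = 6371·c ≈ 17834.78 km.

17835 km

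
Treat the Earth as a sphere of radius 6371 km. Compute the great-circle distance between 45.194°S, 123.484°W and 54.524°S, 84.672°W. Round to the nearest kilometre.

2925 km

Δλ = -84.672 − -123.484 = 38.812°.
Δφ = -54.524 − -45.194 = -9.330°.
a = sin²(Δφ/2) + cos φ₁ · cos φ₂ · sin²(Δλ/2) = 0.051765.
c = 2·atan2(√a, √(1−a)) = 0.45906 rad → d = 6371·c ≈ 2924.67 km.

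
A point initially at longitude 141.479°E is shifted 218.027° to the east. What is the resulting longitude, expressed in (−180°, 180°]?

Start at +141.479°; shift +218.027° → +359.506°.
+359.506° lies outside (−180°, 180°]; subtract 360° → -0.494°.

0.494°W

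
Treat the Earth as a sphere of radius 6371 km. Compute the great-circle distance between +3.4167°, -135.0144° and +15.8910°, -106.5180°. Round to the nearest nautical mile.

1842 nmi

Δλ = -106.5180 − -135.0144 = 28.4964°.
Δφ = 15.8910 − 3.4167 = 12.4743°.
a = sin²(Δφ/2) + cos φ₁ · cos φ₂ · sin²(Δλ/2) = 0.069961.
c = 2·atan2(√a, √(1−a)) = 0.53538 rad → d = 6371·c ≈ 3410.88 km ≈ 1841.73 nmi.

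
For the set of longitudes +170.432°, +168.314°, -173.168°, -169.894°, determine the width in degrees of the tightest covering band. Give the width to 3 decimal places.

21.792°

Sort the longitudes: -173.168°, -169.894°, +168.314°, +170.432°.
Eastward gaps between consecutive values (wrapping around): 3.274°, 338.208°, 2.118°, 16.400°.
Largest gap = 338.208° ⇒ minimal covering band is its complement: 360° − 338.208° = 21.792°.
Band runs from +168.314° eastward to -169.894°, crossing the antimeridian.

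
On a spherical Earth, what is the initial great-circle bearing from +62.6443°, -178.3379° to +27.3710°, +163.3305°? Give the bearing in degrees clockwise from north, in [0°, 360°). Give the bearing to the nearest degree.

Δλ = 163.3305 − -178.3379 = 341.6684°; wrapped into (−180°, 180°]: -18.3316°.
θ = atan2( sin Δλ · cos φ₂ , cos φ₁ · sin φ₂ − sin φ₁ · cos φ₂ · cos Δλ )
  = atan2(-0.27931, -0.53745) = -152.540° → normalised to [0°, 360°): 207.460°.

207°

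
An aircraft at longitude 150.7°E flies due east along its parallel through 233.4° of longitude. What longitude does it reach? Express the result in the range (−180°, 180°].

Start at +150.7°; shift +233.4° → +384.1°.
+384.1° lies outside (−180°, 180°]; subtract 360° → +24.1°.

24.1°E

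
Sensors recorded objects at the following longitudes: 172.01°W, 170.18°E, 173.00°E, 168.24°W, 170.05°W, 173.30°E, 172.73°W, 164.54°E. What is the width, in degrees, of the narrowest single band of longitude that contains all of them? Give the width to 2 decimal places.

27.22°

Sort the longitudes: -172.73°, -172.01°, -170.05°, -168.24°, +164.54°, +170.18°, +173.00°, +173.30°.
Eastward gaps between consecutive values (wrapping around): 0.72°, 1.96°, 1.81°, 332.78°, 5.64°, 2.82°, 0.30°, 13.97°.
Largest gap = 332.78° ⇒ minimal covering band is its complement: 360° − 332.78° = 27.22°.
Band runs from +164.54° eastward to -168.24°, crossing the antimeridian.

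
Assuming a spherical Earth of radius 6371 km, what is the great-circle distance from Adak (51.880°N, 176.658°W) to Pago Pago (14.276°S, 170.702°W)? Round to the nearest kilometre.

Δλ = -170.702 − -176.658 = 5.956°.
Δφ = -14.276 − 51.880 = -66.156°.
a = sin²(Δφ/2) + cos φ₁ · cos φ₂ · sin²(Δλ/2) = 0.299491.
c = 2·atan2(√a, √(1−a)) = 1.15817 rad → d = 6371·c ≈ 7378.69 km.

7379 km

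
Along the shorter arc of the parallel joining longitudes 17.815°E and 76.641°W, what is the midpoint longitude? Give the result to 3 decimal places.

Signed shortest Δλ from +17.815° to -76.641° is -94.456°.
Midpoint longitude = +17.815° + (-94.456°)/2 = +17.815° − 47.228° = -29.413°.

29.413°W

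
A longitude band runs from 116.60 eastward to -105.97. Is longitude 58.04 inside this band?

No

Band width going east from +116.60° to -105.97°: ((-105.97 − 116.60) mod 360) = 137.43°.
Offset of +58.04° east of the west edge: ((58.04 − 116.60) mod 360) = 301.44°.
301.44° > 137.43° ⇒ outside.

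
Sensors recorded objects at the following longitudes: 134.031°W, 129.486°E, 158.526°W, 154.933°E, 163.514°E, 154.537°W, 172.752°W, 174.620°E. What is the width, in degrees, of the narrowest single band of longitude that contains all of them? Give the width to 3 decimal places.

Sort the longitudes: -172.752°, -158.526°, -154.537°, -134.031°, +129.486°, +154.933°, +163.514°, +174.620°.
Eastward gaps between consecutive values (wrapping around): 14.226°, 3.989°, 20.506°, 263.517°, 25.447°, 8.581°, 11.106°, 12.628°.
Largest gap = 263.517° ⇒ minimal covering band is its complement: 360° − 263.517° = 96.483°.
Band runs from +129.486° eastward to -134.031°, crossing the antimeridian.

96.483°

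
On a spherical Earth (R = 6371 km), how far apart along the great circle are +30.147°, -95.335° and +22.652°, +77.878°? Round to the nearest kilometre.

14099 km

Δλ = 77.878 − -95.335 = 173.213°.
Δφ = 22.652 − 30.147 = -7.495°.
a = sin²(Δφ/2) + cos φ₁ · cos φ₂ · sin²(Δλ/2) = 0.799510.
c = 2·atan2(√a, √(1−a)) = 2.21307 rad → d = 6371·c ≈ 14099.49 km.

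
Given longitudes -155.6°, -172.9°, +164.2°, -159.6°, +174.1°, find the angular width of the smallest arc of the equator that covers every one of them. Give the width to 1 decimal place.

Sort the longitudes: -172.9°, -159.6°, -155.6°, +164.2°, +174.1°.
Eastward gaps between consecutive values (wrapping around): 13.3°, 4.0°, 319.8°, 9.9°, 13.0°.
Largest gap = 319.8° ⇒ minimal covering band is its complement: 360° − 319.8° = 40.2°.
Band runs from +164.2° eastward to -155.6°, crossing the antimeridian.

40.2°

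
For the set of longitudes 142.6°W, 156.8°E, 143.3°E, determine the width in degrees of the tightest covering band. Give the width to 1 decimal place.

74.1°

Sort the longitudes: -142.6°, +143.3°, +156.8°.
Eastward gaps between consecutive values (wrapping around): 285.9°, 13.5°, 60.6°.
Largest gap = 285.9° ⇒ minimal covering band is its complement: 360° − 285.9° = 74.1°.
Band runs from +143.3° eastward to -142.6°, crossing the antimeridian.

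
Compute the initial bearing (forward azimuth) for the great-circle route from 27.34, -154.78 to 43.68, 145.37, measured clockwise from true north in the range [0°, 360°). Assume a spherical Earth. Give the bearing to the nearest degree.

306°

Δλ = 145.37 − -154.78 = 300.15°; wrapped into (−180°, 180°]: -59.85°.
θ = atan2( sin Δλ · cos φ₂ , cos φ₁ · sin φ₂ − sin φ₁ · cos φ₂ · cos Δλ )
  = atan2(-0.62537, 0.44666) = -54.464° → normalised to [0°, 360°): 305.536°.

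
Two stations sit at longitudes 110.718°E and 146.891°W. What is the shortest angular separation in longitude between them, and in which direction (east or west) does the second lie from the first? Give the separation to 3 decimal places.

102.391° east

Raw difference: -146.891 − 110.718 = -257.609°.
Normalise into (−180°, 180°]: -257.609° + 360° = 102.391°.
Positive ⇒ the second point lies to the east; separation 102.391°.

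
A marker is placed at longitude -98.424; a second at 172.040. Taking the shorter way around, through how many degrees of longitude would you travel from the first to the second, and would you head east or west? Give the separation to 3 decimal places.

Raw difference: 172.040 − -98.424 = 270.464°.
Normalise into (−180°, 180°]: 270.464° − 360° = -89.536°.
Negative ⇒ the second point lies to the west; separation 89.536°.

89.536° west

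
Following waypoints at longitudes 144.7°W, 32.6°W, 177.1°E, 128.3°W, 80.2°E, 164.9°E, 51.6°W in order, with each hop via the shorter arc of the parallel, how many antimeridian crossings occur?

Leg 1: -144.7° → -32.6°, shortest Δλ = 112.1° (east) — does not cross 180°.
Leg 2: -32.6° → +177.1°, shortest Δλ = -150.3° (west) — crosses 180°.
Leg 3: +177.1° → -128.3°, shortest Δλ = 54.6° (east) — crosses 180°.
Leg 4: -128.3° → +80.2°, shortest Δλ = -151.5° (west) — crosses 180°.
Leg 5: +80.2° → +164.9°, shortest Δλ = 84.7° (east) — does not cross 180°.
Leg 6: +164.9° → -51.6°, shortest Δλ = 143.5° (east) — crosses 180°.
Total crossings: 4.

4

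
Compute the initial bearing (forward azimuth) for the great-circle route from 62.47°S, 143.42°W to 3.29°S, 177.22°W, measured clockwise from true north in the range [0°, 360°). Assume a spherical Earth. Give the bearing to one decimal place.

321.9°

Δλ = -177.22 − -143.42 = -33.80°.
θ = atan2( sin Δλ · cos φ₂ , cos φ₁ · sin φ₂ − sin φ₁ · cos φ₂ · cos Δλ )
  = atan2(-0.55538, 0.70915) = -38.067° → normalised to [0°, 360°): 321.933°.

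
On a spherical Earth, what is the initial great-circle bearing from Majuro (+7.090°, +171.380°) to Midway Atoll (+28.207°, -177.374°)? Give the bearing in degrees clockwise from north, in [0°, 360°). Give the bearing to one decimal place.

Δλ = -177.374 − 171.380 = -348.754°; wrapped into (−180°, 180°]: 11.246°.
θ = atan2( sin Δλ · cos φ₂ , cos φ₁ · sin φ₂ − sin φ₁ · cos φ₂ · cos Δλ )
  = atan2(0.17186, 0.36236) = 25.374° → normalised to [0°, 360°): 25.374°.

25.4°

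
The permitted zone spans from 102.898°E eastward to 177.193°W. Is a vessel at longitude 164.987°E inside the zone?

Band width going east from +102.898° to -177.193°: ((-177.193 − 102.898) mod 360) = 79.909°.
Offset of +164.987° east of the west edge: ((164.987 − 102.898) mod 360) = 62.089°.
62.089° ≤ 79.909° ⇒ inside.

Yes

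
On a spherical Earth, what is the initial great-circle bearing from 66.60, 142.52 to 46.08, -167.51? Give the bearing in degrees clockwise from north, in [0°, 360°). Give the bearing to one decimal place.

Δλ = -167.51 − 142.52 = -310.03°; wrapped into (−180°, 180°]: 49.97°.
θ = atan2( sin Δλ · cos φ₂ , cos φ₁ · sin φ₂ − sin φ₁ · cos φ₂ · cos Δλ )
  = atan2(0.53114, -0.12339) = 103.078° → normalised to [0°, 360°): 103.078°.

103.1°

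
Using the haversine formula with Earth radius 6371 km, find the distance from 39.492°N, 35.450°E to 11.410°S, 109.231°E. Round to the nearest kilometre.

Δλ = 109.231 − 35.450 = 73.781°.
Δφ = -11.410 − 39.492 = -50.902°.
a = sin²(Δφ/2) + cos φ₁ · cos φ₂ · sin²(Δλ/2) = 0.457263.
c = 2·atan2(√a, √(1−a)) = 1.48522 rad → d = 6371·c ≈ 9462.32 km.

9462 km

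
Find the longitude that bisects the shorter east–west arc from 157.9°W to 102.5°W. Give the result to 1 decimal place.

130.2°W

Signed shortest Δλ from -157.9° to -102.5° is +55.4°.
Midpoint longitude = -157.9° + (+55.4°)/2 = -157.9° + 27.7° = -130.2°.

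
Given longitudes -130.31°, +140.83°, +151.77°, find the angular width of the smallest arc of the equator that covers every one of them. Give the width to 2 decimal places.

Sort the longitudes: -130.31°, +140.83°, +151.77°.
Eastward gaps between consecutive values (wrapping around): 271.14°, 10.94°, 77.92°.
Largest gap = 271.14° ⇒ minimal covering band is its complement: 360° − 271.14° = 88.86°.
Band runs from +140.83° eastward to -130.31°, crossing the antimeridian.

88.86°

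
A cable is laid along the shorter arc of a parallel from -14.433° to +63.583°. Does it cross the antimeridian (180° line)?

Signed shortest Δλ = ((63.583 − -14.433 + 180) mod 360) − 180 = 78.016°.
Going east by 78.016° from -14.433° reaches +63.583° without touching 180°.

No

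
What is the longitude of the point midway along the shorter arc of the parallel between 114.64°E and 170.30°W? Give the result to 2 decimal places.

Signed shortest Δλ from +114.64° to -170.30° is +75.06°.
Midpoint longitude = +114.64° + (+75.06°)/2 = +114.64° + 37.53° = +152.17°.
(The naïve average (+114.64 + -170.30)/2 = -27.83° is on the wrong side of the globe.)

152.17°E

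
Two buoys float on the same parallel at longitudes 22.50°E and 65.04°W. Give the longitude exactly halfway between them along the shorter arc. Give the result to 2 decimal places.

Signed shortest Δλ from +22.50° to -65.04° is -87.54°.
Midpoint longitude = +22.50° + (-87.54°)/2 = +22.50° − 43.77° = -21.27°.

21.27°W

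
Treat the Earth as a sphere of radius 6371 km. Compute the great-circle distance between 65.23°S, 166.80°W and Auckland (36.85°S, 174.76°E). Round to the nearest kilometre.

Δλ = 174.76 − -166.80 = 341.56°; wrapped into (−180°, 180°]: -18.44°.
Δφ = -36.85 − -65.23 = 28.38°.
a = sin²(Δφ/2) + cos φ₁ · cos φ₂ · sin²(Δλ/2) = 0.068700.
c = 2·atan2(√a, √(1−a)) = 0.53041 rad → d = 6371·c ≈ 3379.23 km.

3379 km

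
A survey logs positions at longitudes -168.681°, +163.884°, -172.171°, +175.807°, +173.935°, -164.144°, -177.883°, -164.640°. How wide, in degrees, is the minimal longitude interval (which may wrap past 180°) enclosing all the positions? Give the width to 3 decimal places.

31.972°

Sort the longitudes: -177.883°, -172.171°, -168.681°, -164.640°, -164.144°, +163.884°, +173.935°, +175.807°.
Eastward gaps between consecutive values (wrapping around): 5.712°, 3.490°, 4.041°, 0.496°, 328.028°, 10.051°, 1.872°, 6.310°.
Largest gap = 328.028° ⇒ minimal covering band is its complement: 360° − 328.028° = 31.972°.
Band runs from +163.884° eastward to -164.144°, crossing the antimeridian.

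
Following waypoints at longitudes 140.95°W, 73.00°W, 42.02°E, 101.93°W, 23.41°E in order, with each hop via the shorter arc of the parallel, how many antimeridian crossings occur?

0

Leg 1: -140.95° → -73.00°, shortest Δλ = 67.95° (east) — does not cross 180°.
Leg 2: -73.00° → +42.02°, shortest Δλ = 115.02° (east) — does not cross 180°.
Leg 3: +42.02° → -101.93°, shortest Δλ = -143.95° (west) — does not cross 180°.
Leg 4: -101.93° → +23.41°, shortest Δλ = 125.34° (east) — does not cross 180°.
Total crossings: 0.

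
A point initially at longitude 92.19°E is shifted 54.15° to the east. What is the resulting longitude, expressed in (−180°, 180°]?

Start at +92.19°; shift +54.15° → +146.34°.
+146.34° already lies in (−180°, 180°].

146.34°E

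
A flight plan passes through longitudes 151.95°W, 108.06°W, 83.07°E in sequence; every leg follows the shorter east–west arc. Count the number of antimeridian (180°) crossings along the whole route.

1

Leg 1: -151.95° → -108.06°, shortest Δλ = 43.89° (east) — does not cross 180°.
Leg 2: -108.06° → +83.07°, shortest Δλ = -168.87° (west) — crosses 180°.
Total crossings: 1.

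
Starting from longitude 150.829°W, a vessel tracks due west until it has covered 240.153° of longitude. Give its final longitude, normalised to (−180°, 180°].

Start at -150.829°; shift −240.153° → -390.982°.
-390.982° lies outside (−180°, 180°]; add 360° → -30.982°.

30.982°W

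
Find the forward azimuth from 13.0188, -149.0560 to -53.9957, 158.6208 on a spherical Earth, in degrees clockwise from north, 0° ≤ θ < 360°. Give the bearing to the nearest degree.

208°

Δλ = 158.6208 − -149.0560 = 307.6768°; wrapped into (−180°, 180°]: -52.3232°.
θ = atan2( sin Δλ · cos φ₂ , cos φ₁ · sin φ₂ − sin φ₁ · cos φ₂ · cos Δλ )
  = atan2(-0.46526, -0.86912) = -151.839° → normalised to [0°, 360°): 208.161°.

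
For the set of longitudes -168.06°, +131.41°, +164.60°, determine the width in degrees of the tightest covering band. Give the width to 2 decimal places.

60.53°

Sort the longitudes: -168.06°, +131.41°, +164.60°.
Eastward gaps between consecutive values (wrapping around): 299.47°, 33.19°, 27.34°.
Largest gap = 299.47° ⇒ minimal covering band is its complement: 360° − 299.47° = 60.53°.
Band runs from +131.41° eastward to -168.06°, crossing the antimeridian.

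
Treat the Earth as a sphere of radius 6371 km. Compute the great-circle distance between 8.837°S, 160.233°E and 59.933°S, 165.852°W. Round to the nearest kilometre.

Δλ = -165.852 − 160.233 = -326.085°; wrapped into (−180°, 180°]: 33.915°.
Δφ = -59.933 − -8.837 = -51.096°.
a = sin²(Δφ/2) + cos φ₁ · cos φ₂ · sin²(Δλ/2) = 0.228105.
c = 2·atan2(√a, √(1−a)) = 0.99585 rad → d = 6371·c ≈ 6344.56 km.

6345 km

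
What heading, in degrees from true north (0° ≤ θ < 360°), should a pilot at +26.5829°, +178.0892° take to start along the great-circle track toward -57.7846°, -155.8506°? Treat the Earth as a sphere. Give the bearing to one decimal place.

Δλ = -155.8506 − 178.0892 = -333.9398°; wrapped into (−180°, 180°]: 26.0602°.
θ = atan2( sin Δλ · cos φ₂ , cos φ₁ · sin φ₂ − sin φ₁ · cos φ₂ · cos Δλ )
  = atan2(0.23420, -0.97092) = 166.438° → normalised to [0°, 360°): 166.438°.

166.4°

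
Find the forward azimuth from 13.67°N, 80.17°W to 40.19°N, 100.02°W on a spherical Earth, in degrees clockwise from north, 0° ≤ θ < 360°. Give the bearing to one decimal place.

Δλ = -100.02 − -80.17 = -19.85°.
θ = atan2( sin Δλ · cos φ₂ , cos φ₁ · sin φ₂ − sin φ₁ · cos φ₂ · cos Δλ )
  = atan2(-0.25939, 0.45724) = -29.566° → normalised to [0°, 360°): 330.434°.

330.4°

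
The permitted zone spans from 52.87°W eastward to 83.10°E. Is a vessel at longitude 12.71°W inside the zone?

Yes

Band width going east from -52.87° to +83.10°: ((83.10 − -52.87) mod 360) = 135.97°.
Offset of -12.71° east of the west edge: ((-12.71 − -52.87) mod 360) = 40.16°.
40.16° ≤ 135.97° ⇒ inside.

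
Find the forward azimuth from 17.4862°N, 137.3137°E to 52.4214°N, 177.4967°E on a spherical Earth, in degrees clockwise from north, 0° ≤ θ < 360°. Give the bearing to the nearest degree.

Δλ = 177.4967 − 137.3137 = 40.1830°.
θ = atan2( sin Δλ · cos φ₂ , cos φ₁ · sin φ₂ − sin φ₁ · cos φ₂ · cos Δλ )
  = atan2(0.39349, 0.61590) = 32.574° → normalised to [0°, 360°): 32.574°.

33°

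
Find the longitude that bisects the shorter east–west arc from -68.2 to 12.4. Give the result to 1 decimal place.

Signed shortest Δλ from -68.2° to +12.4° is +80.6°.
Midpoint longitude = -68.2° + (+80.6°)/2 = -68.2° + 40.3° = -27.9°.

-27.9°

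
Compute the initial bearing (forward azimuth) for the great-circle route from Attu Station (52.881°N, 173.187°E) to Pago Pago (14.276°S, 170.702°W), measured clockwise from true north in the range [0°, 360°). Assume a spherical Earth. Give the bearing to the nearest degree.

Δλ = -170.702 − 173.187 = -343.889°; wrapped into (−180°, 180°]: 16.111°.
θ = atan2( sin Δλ · cos φ₂ , cos φ₁ · sin φ₂ − sin φ₁ · cos φ₂ · cos Δλ )
  = atan2(0.26893, -0.89122) = 163.209° → normalised to [0°, 360°): 163.209°.

163°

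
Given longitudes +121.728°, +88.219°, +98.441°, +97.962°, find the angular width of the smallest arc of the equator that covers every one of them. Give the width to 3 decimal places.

33.509°

Sort the longitudes: +88.219°, +97.962°, +98.441°, +121.728°.
Eastward gaps between consecutive values (wrapping around): 9.743°, 0.479°, 23.287°, 326.491°.
Largest gap = 326.491° ⇒ minimal covering band is its complement: 360° − 326.491° = 33.509°.
Band runs from +88.219° eastward to +121.728°.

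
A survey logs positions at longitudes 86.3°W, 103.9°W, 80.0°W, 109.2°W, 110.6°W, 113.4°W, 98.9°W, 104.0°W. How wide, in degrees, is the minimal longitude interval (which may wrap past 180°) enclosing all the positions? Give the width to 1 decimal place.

33.4°

Sort the longitudes: -113.4°, -110.6°, -109.2°, -104.0°, -103.9°, -98.9°, -86.3°, -80.0°.
Eastward gaps between consecutive values (wrapping around): 2.8°, 1.4°, 5.2°, 0.1°, 5.0°, 12.6°, 6.3°, 326.6°.
Largest gap = 326.6° ⇒ minimal covering band is its complement: 360° − 326.6° = 33.4°.
Band runs from -113.4° eastward to -80.0°.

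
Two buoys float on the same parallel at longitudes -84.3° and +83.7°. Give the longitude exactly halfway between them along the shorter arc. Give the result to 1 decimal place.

-0.3°

Signed shortest Δλ from -84.3° to +83.7° is +168.0°.
Midpoint longitude = -84.3° + (+168.0°)/2 = -84.3° + 84.0° = -0.3°.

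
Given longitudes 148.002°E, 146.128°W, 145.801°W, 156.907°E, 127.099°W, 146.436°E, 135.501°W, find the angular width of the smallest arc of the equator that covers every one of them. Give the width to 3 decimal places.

86.465°

Sort the longitudes: -146.128°, -145.801°, -135.501°, -127.099°, +146.436°, +148.002°, +156.907°.
Eastward gaps between consecutive values (wrapping around): 0.327°, 10.300°, 8.402°, 273.535°, 1.566°, 8.905°, 56.965°.
Largest gap = 273.535° ⇒ minimal covering band is its complement: 360° − 273.535° = 86.465°.
Band runs from +146.436° eastward to -127.099°, crossing the antimeridian.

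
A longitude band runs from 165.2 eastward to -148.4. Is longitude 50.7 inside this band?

Band width going east from +165.2° to -148.4°: ((-148.4 − 165.2) mod 360) = 46.4°.
Offset of +50.7° east of the west edge: ((50.7 − 165.2) mod 360) = 245.5°.
245.5° > 46.4° ⇒ outside.

No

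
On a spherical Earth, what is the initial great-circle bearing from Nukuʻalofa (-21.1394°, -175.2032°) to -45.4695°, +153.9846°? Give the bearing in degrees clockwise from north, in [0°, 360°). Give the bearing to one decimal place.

Δλ = 153.9846 − -175.2032 = 329.1878°; wrapped into (−180°, 180°]: -30.8122°.
θ = atan2( sin Δλ · cos φ₂ , cos φ₁ · sin φ₂ − sin φ₁ · cos φ₂ · cos Δλ )
  = atan2(-0.35922, -0.44769) = -141.257° → normalised to [0°, 360°): 218.743°.

218.7°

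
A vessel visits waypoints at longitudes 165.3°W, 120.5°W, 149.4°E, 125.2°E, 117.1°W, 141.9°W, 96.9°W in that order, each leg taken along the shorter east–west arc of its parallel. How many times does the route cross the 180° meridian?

2

Leg 1: -165.3° → -120.5°, shortest Δλ = 44.8° (east) — does not cross 180°.
Leg 2: -120.5° → +149.4°, shortest Δλ = -90.1° (west) — crosses 180°.
Leg 3: +149.4° → +125.2°, shortest Δλ = -24.2° (west) — does not cross 180°.
Leg 4: +125.2° → -117.1°, shortest Δλ = 117.7° (east) — crosses 180°.
Leg 5: -117.1° → -141.9°, shortest Δλ = -24.8° (west) — does not cross 180°.
Leg 6: -141.9° → -96.9°, shortest Δλ = 45.0° (east) — does not cross 180°.
Total crossings: 2.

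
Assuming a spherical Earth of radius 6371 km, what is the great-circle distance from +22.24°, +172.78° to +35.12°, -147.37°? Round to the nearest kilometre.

Δλ = -147.37 − 172.78 = -320.15°; wrapped into (−180°, 180°]: 39.85°.
Δφ = 35.12 − 22.24 = 12.88°.
a = sin²(Δφ/2) + cos φ₁ · cos φ₂ · sin²(Δλ/2) = 0.100508.
c = 2·atan2(√a, √(1−a)) = 0.64519 rad → d = 6371·c ≈ 4110.53 km.

4111 km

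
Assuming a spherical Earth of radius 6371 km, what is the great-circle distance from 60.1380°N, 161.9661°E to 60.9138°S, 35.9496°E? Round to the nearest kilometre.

17144 km

Δλ = 35.9496 − 161.9661 = -126.0165°.
Δφ = -60.9138 − 60.1380 = -121.0518°.
a = sin²(Δφ/2) + cos φ₁ · cos φ₂ · sin²(Δλ/2) = 0.950095.
c = 2·atan2(√a, √(1−a)) = 2.69100 rad → d = 6371·c ≈ 17144.36 km.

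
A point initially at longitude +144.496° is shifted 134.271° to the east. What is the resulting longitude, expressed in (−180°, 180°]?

-81.233°

Start at +144.496°; shift +134.271° → +278.767°.
+278.767° lies outside (−180°, 180°]; subtract 360° → -81.233°.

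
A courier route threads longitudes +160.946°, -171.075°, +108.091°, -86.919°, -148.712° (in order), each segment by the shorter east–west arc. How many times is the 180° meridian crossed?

Leg 1: +160.946° → -171.075°, shortest Δλ = 27.979° (east) — crosses 180°.
Leg 2: -171.075° → +108.091°, shortest Δλ = -80.834° (west) — crosses 180°.
Leg 3: +108.091° → -86.919°, shortest Δλ = 164.99° (east) — crosses 180°.
Leg 4: -86.919° → -148.712°, shortest Δλ = -61.793° (west) — does not cross 180°.
Total crossings: 3.

3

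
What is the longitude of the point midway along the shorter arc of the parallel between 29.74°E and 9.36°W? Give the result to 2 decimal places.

10.19°E

Signed shortest Δλ from +29.74° to -9.36° is -39.10°.
Midpoint longitude = +29.74° + (-39.10°)/2 = +29.74° − 19.55° = +10.19°.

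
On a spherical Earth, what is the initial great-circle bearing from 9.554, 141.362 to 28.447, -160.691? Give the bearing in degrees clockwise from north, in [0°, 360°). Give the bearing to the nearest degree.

62°

Δλ = -160.691 − 141.362 = -302.053°; wrapped into (−180°, 180°]: 57.947°.
θ = atan2( sin Δλ · cos φ₂ , cos φ₁ · sin φ₂ − sin φ₁ · cos φ₂ · cos Δλ )
  = atan2(0.74522, 0.39229) = 62.237° → normalised to [0°, 360°): 62.237°.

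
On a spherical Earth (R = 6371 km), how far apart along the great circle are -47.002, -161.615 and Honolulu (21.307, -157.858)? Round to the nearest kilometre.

7605 km

Δλ = -157.858 − -161.615 = 3.757°.
Δφ = 21.307 − -47.002 = 68.309°.
a = sin²(Δφ/2) + cos φ₁ · cos φ₂ · sin²(Δλ/2) = 0.315882.
c = 2·atan2(√a, √(1−a)) = 1.19369 rad → d = 6371·c ≈ 7604.97 km.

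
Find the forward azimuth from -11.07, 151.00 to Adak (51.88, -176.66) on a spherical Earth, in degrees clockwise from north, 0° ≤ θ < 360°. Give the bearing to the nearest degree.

21°

Δλ = -176.66 − 151.00 = -327.66°; wrapped into (−180°, 180°]: 32.34°.
θ = atan2( sin Δλ · cos φ₂ , cos φ₁ · sin φ₂ − sin φ₁ · cos φ₂ · cos Δλ )
  = atan2(0.33023, 0.87222) = 20.737° → normalised to [0°, 360°): 20.737°.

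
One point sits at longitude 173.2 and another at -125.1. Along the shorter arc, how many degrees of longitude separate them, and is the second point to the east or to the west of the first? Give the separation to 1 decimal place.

Raw difference: -125.1 − 173.2 = -298.3°.
Normalise into (−180°, 180°]: -298.3° + 360° = 61.7°.
Positive ⇒ the second point lies to the east; separation 61.7°.

61.7° east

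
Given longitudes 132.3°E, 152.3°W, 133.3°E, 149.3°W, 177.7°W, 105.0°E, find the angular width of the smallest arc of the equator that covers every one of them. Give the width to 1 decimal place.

105.7°

Sort the longitudes: -177.7°, -152.3°, -149.3°, +105.0°, +132.3°, +133.3°.
Eastward gaps between consecutive values (wrapping around): 25.4°, 3.0°, 254.3°, 27.3°, 1.0°, 49.0°.
Largest gap = 254.3° ⇒ minimal covering band is its complement: 360° − 254.3° = 105.7°.
Band runs from +105.0° eastward to -149.3°, crossing the antimeridian.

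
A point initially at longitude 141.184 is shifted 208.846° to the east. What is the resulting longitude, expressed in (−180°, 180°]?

Start at +141.184°; shift +208.846° → +350.030°.
+350.030° lies outside (−180°, 180°]; subtract 360° → -9.970°.

-9.970°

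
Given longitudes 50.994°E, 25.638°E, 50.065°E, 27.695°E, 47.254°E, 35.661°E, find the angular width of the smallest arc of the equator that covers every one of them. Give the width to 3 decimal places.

Sort the longitudes: +25.638°, +27.695°, +35.661°, +47.254°, +50.065°, +50.994°.
Eastward gaps between consecutive values (wrapping around): 2.057°, 7.966°, 11.593°, 2.811°, 0.929°, 334.644°.
Largest gap = 334.644° ⇒ minimal covering band is its complement: 360° − 334.644° = 25.356°.
Band runs from +25.638° eastward to +50.994°.

25.356°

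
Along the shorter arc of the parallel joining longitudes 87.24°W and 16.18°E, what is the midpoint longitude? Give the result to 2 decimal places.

Signed shortest Δλ from -87.24° to +16.18° is +103.42°.
Midpoint longitude = -87.24° + (+103.42°)/2 = -87.24° + 51.71° = -35.53°.

35.53°W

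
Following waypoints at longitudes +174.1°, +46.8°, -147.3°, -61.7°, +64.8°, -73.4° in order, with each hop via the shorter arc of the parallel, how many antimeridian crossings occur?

Leg 1: +174.1° → +46.8°, shortest Δλ = -127.3° (west) — does not cross 180°.
Leg 2: +46.8° → -147.3°, shortest Δλ = 165.9° (east) — crosses 180°.
Leg 3: -147.3° → -61.7°, shortest Δλ = 85.6° (east) — does not cross 180°.
Leg 4: -61.7° → +64.8°, shortest Δλ = 126.5° (east) — does not cross 180°.
Leg 5: +64.8° → -73.4°, shortest Δλ = -138.2° (west) — does not cross 180°.
Total crossings: 1.

1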